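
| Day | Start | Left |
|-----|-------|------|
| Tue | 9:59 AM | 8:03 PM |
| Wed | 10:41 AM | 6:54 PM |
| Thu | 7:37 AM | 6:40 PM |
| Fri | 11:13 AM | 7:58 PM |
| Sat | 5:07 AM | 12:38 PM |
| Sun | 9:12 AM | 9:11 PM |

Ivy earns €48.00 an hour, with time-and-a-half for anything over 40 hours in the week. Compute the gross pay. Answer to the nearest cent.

Tue: 9:59 AM–8:03 PM = 10 h 4 min
Wed: 10:41 AM–6:54 PM = 8 h 13 min
Thu: 7:37 AM–6:40 PM = 11 h 3 min
Fri: 11:13 AM–7:58 PM = 8 h 45 min
Sat: 5:07 AM–12:38 PM = 7 h 31 min
Sun: 9:12 AM–9:11 PM = 11 h 59 min
Total worked: 57 h 35 min = 3455 min.
Regular 40 h 0 min = 2400 min at €48.00/h; overtime 17 h 35 min = 1055 min at €72.00/h.
Pay = (2400 × €48.00 + 1055 × €72.00) ÷ 60 = €3186.00.

€3186.00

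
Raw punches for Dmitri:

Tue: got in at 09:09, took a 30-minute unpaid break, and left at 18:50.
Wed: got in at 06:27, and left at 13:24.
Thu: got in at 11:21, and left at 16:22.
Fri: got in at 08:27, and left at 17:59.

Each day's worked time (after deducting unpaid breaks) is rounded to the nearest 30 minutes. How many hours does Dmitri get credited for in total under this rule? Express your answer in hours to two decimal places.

Tue: 09:09–18:50 = 9 h 41 min − 30 min = 9 h 11 min → rounds to 9 h 0 min
Wed: 06:27–13:24 = 6 h 57 min → rounds to 7 h 0 min
Thu: 11:21–16:22 = 5 h 1 min → rounds to 5 h 0 min
Fri: 08:27–17:59 = 9 h 32 min → rounds to 9 h 30 min
Total credited: 30 h 30 min.

30.50 hours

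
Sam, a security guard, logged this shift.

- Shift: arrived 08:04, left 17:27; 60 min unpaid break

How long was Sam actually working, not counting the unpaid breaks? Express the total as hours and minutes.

8 h 23 min

Shift: 08:04–17:27 = 9 h 23 min; less 60 min break → 8 h 23 min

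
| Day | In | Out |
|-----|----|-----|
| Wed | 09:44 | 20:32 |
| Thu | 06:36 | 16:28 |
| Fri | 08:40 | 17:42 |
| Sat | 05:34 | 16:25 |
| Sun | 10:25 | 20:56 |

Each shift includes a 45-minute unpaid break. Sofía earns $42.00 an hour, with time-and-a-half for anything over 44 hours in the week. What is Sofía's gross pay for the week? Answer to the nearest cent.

Wed: 09:44–20:32 = 10 h 48 min; less 45 min break → 10 h 3 min
Thu: 06:36–16:28 = 9 h 52 min; less 45 min break → 9 h 7 min
Fri: 08:40–17:42 = 9 h 2 min; less 45 min break → 8 h 17 min
Sat: 05:34–16:25 = 10 h 51 min; less 45 min break → 10 h 6 min
Sun: 10:25–20:56 = 10 h 31 min; less 45 min break → 9 h 46 min
Total worked: 47 h 19 min = 2839 min.
Regular 44 h 0 min = 2640 min at $42.00/h; overtime 3 h 19 min = 199 min at $63.00/h.
Pay = (2640 × $42.00 + 199 × $63.00) ÷ 60 = $2056.95.

$2056.95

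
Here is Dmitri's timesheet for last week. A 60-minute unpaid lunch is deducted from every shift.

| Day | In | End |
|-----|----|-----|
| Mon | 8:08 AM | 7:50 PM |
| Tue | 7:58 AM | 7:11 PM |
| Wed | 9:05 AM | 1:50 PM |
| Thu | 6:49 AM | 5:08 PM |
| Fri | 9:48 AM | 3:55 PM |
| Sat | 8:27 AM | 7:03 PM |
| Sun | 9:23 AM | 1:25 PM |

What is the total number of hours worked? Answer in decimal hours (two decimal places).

Mon: 8:08 AM–7:50 PM = 11 h 42 min; less 60 min break → 10 h 42 min
Tue: 7:58 AM–7:11 PM = 11 h 13 min; less 60 min break → 10 h 13 min
Wed: 9:05 AM–1:50 PM = 4 h 45 min; less 60 min break → 3 h 45 min
Thu: 6:49 AM–5:08 PM = 10 h 19 min; less 60 min break → 9 h 19 min
Fri: 9:48 AM–3:55 PM = 6 h 7 min; less 60 min break → 5 h 7 min
Sat: 8:27 AM–7:03 PM = 10 h 36 min; less 60 min break → 9 h 36 min
Sun: 9:23 AM–1:25 PM = 4 h 2 min; less 60 min break → 3 h 2 min
Total: 10 h 42 min + 10 h 13 min + 3 h 45 min + 9 h 19 min + 5 h 7 min + 9 h 36 min + 3 h 2 min = 51 h 44 min.

51.73 hours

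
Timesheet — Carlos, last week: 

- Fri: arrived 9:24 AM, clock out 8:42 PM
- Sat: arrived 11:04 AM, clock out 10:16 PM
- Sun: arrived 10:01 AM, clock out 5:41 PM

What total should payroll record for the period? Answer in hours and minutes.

30 h 10 min

Fri: 9:24 AM–8:42 PM = 11 h 18 min
Sat: 11:04 AM–10:16 PM = 11 h 12 min
Sun: 10:01 AM–5:41 PM = 7 h 40 min
Total: 11 h 18 min + 11 h 12 min + 7 h 40 min = 30 h 10 min.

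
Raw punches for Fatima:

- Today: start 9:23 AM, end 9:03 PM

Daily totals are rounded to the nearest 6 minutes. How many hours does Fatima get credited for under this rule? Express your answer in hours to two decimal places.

11.70 hours

Today: 9:23 AM–9:03 PM = 11 h 40 min → rounds to 11 h 42 min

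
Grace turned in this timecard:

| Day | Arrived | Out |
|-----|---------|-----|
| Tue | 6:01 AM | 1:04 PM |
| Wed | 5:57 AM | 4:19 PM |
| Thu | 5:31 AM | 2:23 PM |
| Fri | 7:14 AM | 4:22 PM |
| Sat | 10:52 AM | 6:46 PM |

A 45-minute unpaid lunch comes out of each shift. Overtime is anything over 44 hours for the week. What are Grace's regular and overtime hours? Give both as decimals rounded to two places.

Tue: 6:01 AM–1:04 PM = 7 h 3 min; less 45 min break → 6 h 18 min
Wed: 5:57 AM–4:19 PM = 10 h 22 min; less 45 min break → 9 h 37 min
Thu: 5:31 AM–2:23 PM = 8 h 52 min; less 45 min break → 8 h 7 min
Fri: 7:14 AM–4:22 PM = 9 h 8 min; less 45 min break → 8 h 23 min
Sat: 10:52 AM–6:46 PM = 7 h 54 min; less 45 min break → 7 h 9 min
Total worked: 39 h 34 min = 39.57 h.
Threshold 44 h → overtime 0 h 0 min, regular 39 h 34 min.

Regular 39.57 hours, overtime 0.00 hours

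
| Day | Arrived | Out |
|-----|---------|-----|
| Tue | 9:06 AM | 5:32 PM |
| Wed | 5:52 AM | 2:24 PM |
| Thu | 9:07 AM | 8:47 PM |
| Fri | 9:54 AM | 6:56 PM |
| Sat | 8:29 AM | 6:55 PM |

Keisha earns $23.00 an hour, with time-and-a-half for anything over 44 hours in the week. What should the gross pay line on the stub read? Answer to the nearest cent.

$1153.45

Tue: 9:06 AM–5:32 PM = 8 h 26 min
Wed: 5:52 AM–2:24 PM = 8 h 32 min
Thu: 9:07 AM–8:47 PM = 11 h 40 min
Fri: 9:54 AM–6:56 PM = 9 h 2 min
Sat: 8:29 AM–6:55 PM = 10 h 26 min
Total worked: 48 h 6 min = 2886 min.
Regular 44 h 0 min = 2640 min at $23.00/h; overtime 4 h 6 min = 246 min at $34.50/h.
Pay = (2640 × $23.00 + 246 × $34.50) ÷ 60 = $1153.45.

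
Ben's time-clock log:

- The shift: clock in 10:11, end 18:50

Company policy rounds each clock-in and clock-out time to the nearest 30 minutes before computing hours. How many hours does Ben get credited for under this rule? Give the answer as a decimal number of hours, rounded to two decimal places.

9.00 hours

The shift: in 10:11→10:00, out 18:50→19:00; 9 h 0 min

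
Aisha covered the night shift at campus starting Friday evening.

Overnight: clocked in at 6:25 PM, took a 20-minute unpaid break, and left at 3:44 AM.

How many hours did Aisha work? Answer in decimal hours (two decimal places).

Overnight: 6:25 PM → midnight = 5 h 35 min; midnight → 3:44 AM = 3 h 44 min; span 9 h 19 min; less 20 min break → 8 h 59 min

8.98 hours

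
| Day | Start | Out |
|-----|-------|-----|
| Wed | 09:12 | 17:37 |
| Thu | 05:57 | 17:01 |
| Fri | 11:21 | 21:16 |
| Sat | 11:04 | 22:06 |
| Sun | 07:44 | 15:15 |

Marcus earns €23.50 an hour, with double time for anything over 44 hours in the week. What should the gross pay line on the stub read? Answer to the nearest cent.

Wed: 09:12–17:37 = 8 h 25 min
Thu: 05:57–17:01 = 11 h 4 min
Fri: 11:21–21:16 = 9 h 55 min
Sat: 11:04–22:06 = 11 h 2 min
Sun: 07:44–15:15 = 7 h 31 min
Total worked: 47 h 57 min = 2877 min.
Regular 44 h 0 min = 2640 min at €23.50/h; overtime 3 h 57 min = 237 min at €47.00/h.
Pay = (2640 × €23.50 + 237 × €47.00) ÷ 60 = €1219.65.

€1219.65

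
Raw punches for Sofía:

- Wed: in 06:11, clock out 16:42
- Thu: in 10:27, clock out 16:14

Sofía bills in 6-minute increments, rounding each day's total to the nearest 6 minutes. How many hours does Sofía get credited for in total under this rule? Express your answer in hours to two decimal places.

16.30 hours

Wed: 06:11–16:42 = 10 h 31 min → rounds to 10 h 30 min
Thu: 10:27–16:14 = 5 h 47 min → rounds to 5 h 48 min
Total credited: 16 h 18 min.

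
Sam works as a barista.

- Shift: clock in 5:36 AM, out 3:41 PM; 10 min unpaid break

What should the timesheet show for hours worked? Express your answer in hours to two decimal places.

Shift: 5:36 AM–3:41 PM = 10 h 5 min; less 10 min break → 9 h 55 min

9.92 hours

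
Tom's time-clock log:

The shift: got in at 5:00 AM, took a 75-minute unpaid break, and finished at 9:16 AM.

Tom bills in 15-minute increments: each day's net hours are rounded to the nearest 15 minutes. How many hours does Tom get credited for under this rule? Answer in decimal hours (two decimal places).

3.00 hours

The shift: 5:00 AM–9:16 AM = 4 h 16 min − 75 min = 3 h 1 min → rounds to 3 h 0 min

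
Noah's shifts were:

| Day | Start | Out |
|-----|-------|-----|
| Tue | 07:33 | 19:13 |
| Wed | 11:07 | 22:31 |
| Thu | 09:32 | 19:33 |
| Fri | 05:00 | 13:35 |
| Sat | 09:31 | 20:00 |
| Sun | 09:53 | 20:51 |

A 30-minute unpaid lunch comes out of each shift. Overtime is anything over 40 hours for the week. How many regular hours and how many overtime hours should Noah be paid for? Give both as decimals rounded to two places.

Regular 40.00 hours, overtime 20.12 hours

Tue: 07:33–19:13 = 11 h 40 min; less 30 min break → 11 h 10 min
Wed: 11:07–22:31 = 11 h 24 min; less 30 min break → 10 h 54 min
Thu: 09:32–19:33 = 10 h 1 min; less 30 min break → 9 h 31 min
Fri: 05:00–13:35 = 8 h 35 min; less 30 min break → 8 h 5 min
Sat: 09:31–20:00 = 10 h 29 min; less 30 min break → 9 h 59 min
Sun: 09:53–20:51 = 10 h 58 min; less 30 min break → 10 h 28 min
Total worked: 60 h 7 min = 60.12 h.
Threshold 40 h → overtime 20 h 7 min, regular 40 h 0 min.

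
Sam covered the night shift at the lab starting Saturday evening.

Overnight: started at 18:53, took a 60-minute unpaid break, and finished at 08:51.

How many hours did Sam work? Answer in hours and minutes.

12 h 58 min

Overnight: 18:53 → midnight = 5 h 7 min; midnight → 08:51 = 8 h 51 min; span 13 h 58 min; less 60 min break → 12 h 58 min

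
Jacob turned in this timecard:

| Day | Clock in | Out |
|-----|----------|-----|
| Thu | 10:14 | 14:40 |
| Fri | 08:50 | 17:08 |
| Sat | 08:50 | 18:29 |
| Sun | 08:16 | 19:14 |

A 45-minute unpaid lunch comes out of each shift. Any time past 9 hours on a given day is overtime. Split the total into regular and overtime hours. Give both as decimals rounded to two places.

Regular 29.13 hours, overtime 1.22 hours

Thu: 10:14–14:40 = 4 h 26 min; less 45 min break → 3 h 41 min
Fri: 08:50–17:08 = 8 h 18 min; less 45 min break → 7 h 33 min
Sat: 08:50–18:29 = 9 h 39 min; less 45 min break → 8 h 54 min
Sun: 08:16–19:14 = 10 h 58 min; less 45 min break → 10 h 13 min
Thu reg 3 h 41 min / OT 0 h 0 min; Fri reg 7 h 33 min / OT 0 h 0 min; Sat reg 8 h 54 min / OT 0 h 0 min; Sun reg 9 h 0 min / OT 1 h 13 min.
Totals: regular 29 h 8 min, overtime 1 h 13 min.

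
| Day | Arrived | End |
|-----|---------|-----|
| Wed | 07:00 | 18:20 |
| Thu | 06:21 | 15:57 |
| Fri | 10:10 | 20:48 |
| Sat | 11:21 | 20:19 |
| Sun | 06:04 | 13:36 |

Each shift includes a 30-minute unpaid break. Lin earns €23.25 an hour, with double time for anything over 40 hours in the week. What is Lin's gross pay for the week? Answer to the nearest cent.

€1188.85

Wed: 07:00–18:20 = 11 h 20 min; less 30 min break → 10 h 50 min
Thu: 06:21–15:57 = 9 h 36 min; less 30 min break → 9 h 6 min
Fri: 10:10–20:48 = 10 h 38 min; less 30 min break → 10 h 8 min
Sat: 11:21–20:19 = 8 h 58 min; less 30 min break → 8 h 28 min
Sun: 06:04–13:36 = 7 h 32 min; less 30 min break → 7 h 2 min
Total worked: 45 h 34 min = 2734 min.
Regular 40 h 0 min = 2400 min at €23.25/h; overtime 5 h 34 min = 334 min at €46.50/h.
Pay = (2400 × €23.25 + 334 × €46.50) ÷ 60 = €1188.85.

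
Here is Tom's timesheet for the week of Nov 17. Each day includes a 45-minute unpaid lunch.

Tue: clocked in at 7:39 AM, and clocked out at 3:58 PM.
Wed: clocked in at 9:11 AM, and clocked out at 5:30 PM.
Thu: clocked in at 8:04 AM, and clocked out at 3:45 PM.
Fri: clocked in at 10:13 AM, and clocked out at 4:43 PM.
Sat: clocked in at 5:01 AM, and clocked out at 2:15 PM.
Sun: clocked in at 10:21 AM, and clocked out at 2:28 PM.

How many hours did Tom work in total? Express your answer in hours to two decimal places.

Tue: 7:39 AM–3:58 PM = 8 h 19 min; less 45 min break → 7 h 34 min
Wed: 9:11 AM–5:30 PM = 8 h 19 min; less 45 min break → 7 h 34 min
Thu: 8:04 AM–3:45 PM = 7 h 41 min; less 45 min break → 6 h 56 min
Fri: 10:13 AM–4:43 PM = 6 h 30 min; less 45 min break → 5 h 45 min
Sat: 5:01 AM–2:15 PM = 9 h 14 min; less 45 min break → 8 h 29 min
Sun: 10:21 AM–2:28 PM = 4 h 7 min; less 45 min break → 3 h 22 min
Total: 7 h 34 min + 7 h 34 min + 6 h 56 min + 5 h 45 min + 8 h 29 min + 3 h 22 min = 39 h 40 min.

39.67 hours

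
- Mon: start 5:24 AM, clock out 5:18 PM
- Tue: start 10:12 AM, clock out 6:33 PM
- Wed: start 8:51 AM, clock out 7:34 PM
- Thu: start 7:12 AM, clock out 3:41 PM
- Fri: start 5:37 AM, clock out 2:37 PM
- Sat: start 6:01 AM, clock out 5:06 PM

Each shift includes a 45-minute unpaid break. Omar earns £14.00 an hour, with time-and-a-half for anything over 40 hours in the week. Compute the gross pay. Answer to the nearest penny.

Mon: 5:24 AM–5:18 PM = 11 h 54 min; less 45 min break → 11 h 9 min
Tue: 10:12 AM–6:33 PM = 8 h 21 min; less 45 min break → 7 h 36 min
Wed: 8:51 AM–7:34 PM = 10 h 43 min; less 45 min break → 9 h 58 min
Thu: 7:12 AM–3:41 PM = 8 h 29 min; less 45 min break → 7 h 44 min
Fri: 5:37 AM–2:37 PM = 9 h 0 min; less 45 min break → 8 h 15 min
Sat: 6:01 AM–5:06 PM = 11 h 5 min; less 45 min break → 10 h 20 min
Total worked: 55 h 2 min = 3302 min.
Regular 40 h 0 min = 2400 min at £14.00/h; overtime 15 h 2 min = 902 min at £21.00/h.
Pay = (2400 × £14.00 + 902 × £21.00) ÷ 60 = £875.70.

£875.70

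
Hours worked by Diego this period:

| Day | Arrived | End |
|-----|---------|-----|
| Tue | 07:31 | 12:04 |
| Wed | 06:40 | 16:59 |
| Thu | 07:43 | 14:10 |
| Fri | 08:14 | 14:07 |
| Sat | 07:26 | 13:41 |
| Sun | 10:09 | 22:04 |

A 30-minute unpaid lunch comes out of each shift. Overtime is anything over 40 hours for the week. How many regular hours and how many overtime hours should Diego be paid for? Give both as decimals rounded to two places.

Regular 40.00 hours, overtime 2.37 hours

Tue: 07:31–12:04 = 4 h 33 min; less 30 min break → 4 h 3 min
Wed: 06:40–16:59 = 10 h 19 min; less 30 min break → 9 h 49 min
Thu: 07:43–14:10 = 6 h 27 min; less 30 min break → 5 h 57 min
Fri: 08:14–14:07 = 5 h 53 min; less 30 min break → 5 h 23 min
Sat: 07:26–13:41 = 6 h 15 min; less 30 min break → 5 h 45 min
Sun: 10:09–22:04 = 11 h 55 min; less 30 min break → 11 h 25 min
Total worked: 42 h 22 min = 42.37 h.
Threshold 40 h → overtime 2 h 22 min, regular 40 h 0 min.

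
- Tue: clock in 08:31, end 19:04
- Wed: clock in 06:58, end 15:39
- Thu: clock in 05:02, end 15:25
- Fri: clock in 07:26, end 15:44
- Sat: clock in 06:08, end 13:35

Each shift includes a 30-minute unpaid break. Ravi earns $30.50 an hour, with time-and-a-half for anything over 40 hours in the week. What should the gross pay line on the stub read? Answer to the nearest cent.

Tue: 08:31–19:04 = 10 h 33 min; less 30 min break → 10 h 3 min
Wed: 06:58–15:39 = 8 h 41 min; less 30 min break → 8 h 11 min
Thu: 05:02–15:25 = 10 h 23 min; less 30 min break → 9 h 53 min
Fri: 07:26–15:44 = 8 h 18 min; less 30 min break → 7 h 48 min
Sat: 06:08–13:35 = 7 h 27 min; less 30 min break → 6 h 57 min
Total worked: 42 h 52 min = 2572 min.
Regular 40 h 0 min = 2400 min at $30.50/h; overtime 2 h 52 min = 172 min at $45.75/h.
Pay = (2400 × $30.50 + 172 × $45.75) ÷ 60 = $1351.15.

$1351.15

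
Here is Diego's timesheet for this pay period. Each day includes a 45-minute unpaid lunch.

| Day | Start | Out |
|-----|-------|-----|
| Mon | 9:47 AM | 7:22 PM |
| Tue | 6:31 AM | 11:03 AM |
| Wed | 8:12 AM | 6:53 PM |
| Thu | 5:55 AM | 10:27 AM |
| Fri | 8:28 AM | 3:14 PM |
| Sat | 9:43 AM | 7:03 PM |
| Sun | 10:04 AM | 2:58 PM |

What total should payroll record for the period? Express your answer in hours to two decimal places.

Mon: 9:47 AM–7:22 PM = 9 h 35 min; less 45 min break → 8 h 50 min
Tue: 6:31 AM–11:03 AM = 4 h 32 min; less 45 min break → 3 h 47 min
Wed: 8:12 AM–6:53 PM = 10 h 41 min; less 45 min break → 9 h 56 min
Thu: 5:55 AM–10:27 AM = 4 h 32 min; less 45 min break → 3 h 47 min
Fri: 8:28 AM–3:14 PM = 6 h 46 min; less 45 min break → 6 h 1 min
Sat: 9:43 AM–7:03 PM = 9 h 20 min; less 45 min break → 8 h 35 min
Sun: 10:04 AM–2:58 PM = 4 h 54 min; less 45 min break → 4 h 9 min
Total: 8 h 50 min + 3 h 47 min + 9 h 56 min + 3 h 47 min + 6 h 1 min + 8 h 35 min + 4 h 9 min = 45 h 5 min.

45.08 hours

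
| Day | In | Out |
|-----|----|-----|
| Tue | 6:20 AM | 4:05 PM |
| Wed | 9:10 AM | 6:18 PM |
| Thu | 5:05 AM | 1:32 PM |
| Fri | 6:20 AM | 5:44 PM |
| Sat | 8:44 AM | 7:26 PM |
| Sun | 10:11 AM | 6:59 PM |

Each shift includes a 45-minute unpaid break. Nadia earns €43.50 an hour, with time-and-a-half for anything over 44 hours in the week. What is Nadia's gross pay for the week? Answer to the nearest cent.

Tue: 6:20 AM–4:05 PM = 9 h 45 min; less 45 min break → 9 h 0 min
Wed: 9:10 AM–6:18 PM = 9 h 8 min; less 45 min break → 8 h 23 min
Thu: 5:05 AM–1:32 PM = 8 h 27 min; less 45 min break → 7 h 42 min
Fri: 6:20 AM–5:44 PM = 11 h 24 min; less 45 min break → 10 h 39 min
Sat: 8:44 AM–7:26 PM = 10 h 42 min; less 45 min break → 9 h 57 min
Sun: 10:11 AM–6:59 PM = 8 h 48 min; less 45 min break → 8 h 3 min
Total worked: 53 h 44 min = 3224 min.
Regular 44 h 0 min = 2640 min at €43.50/h; overtime 9 h 44 min = 584 min at €65.25/h.
Pay = (2640 × €43.50 + 584 × €65.25) ÷ 60 = €2549.10.

€2549.10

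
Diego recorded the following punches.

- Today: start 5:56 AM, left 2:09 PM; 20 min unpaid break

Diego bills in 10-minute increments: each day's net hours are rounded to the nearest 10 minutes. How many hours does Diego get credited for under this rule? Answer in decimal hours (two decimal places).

Today: 5:56 AM–2:09 PM = 8 h 13 min − 20 min = 7 h 53 min → rounds to 7 h 50 min

7.83 hours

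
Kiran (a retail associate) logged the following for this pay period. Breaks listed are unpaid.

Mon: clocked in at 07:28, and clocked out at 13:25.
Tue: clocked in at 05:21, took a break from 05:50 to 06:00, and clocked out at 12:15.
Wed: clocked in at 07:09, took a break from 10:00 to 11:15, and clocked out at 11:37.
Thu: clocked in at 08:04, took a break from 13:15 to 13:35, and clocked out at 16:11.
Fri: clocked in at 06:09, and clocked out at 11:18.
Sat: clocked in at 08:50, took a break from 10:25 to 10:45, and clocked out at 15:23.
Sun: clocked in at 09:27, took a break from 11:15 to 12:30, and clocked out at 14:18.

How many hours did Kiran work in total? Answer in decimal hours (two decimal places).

38.65 hours

Mon: 07:28–13:25 = 5 h 57 min
Tue: 05:21–12:15 = 6 h 54 min; less 10 min break → 6 h 44 min
Wed: 07:09–11:37 = 4 h 28 min; less 75 min break → 3 h 13 min
Thu: 08:04–16:11 = 8 h 7 min; less 20 min break → 7 h 47 min
Fri: 06:09–11:18 = 5 h 9 min
Sat: 08:50–15:23 = 6 h 33 min; less 20 min break → 6 h 13 min
Sun: 09:27–14:18 = 4 h 51 min; less 75 min break → 3 h 36 min
Total: 5 h 57 min + 6 h 44 min + 3 h 13 min + 7 h 47 min + 5 h 9 min + 6 h 13 min + 3 h 36 min = 38 h 39 min.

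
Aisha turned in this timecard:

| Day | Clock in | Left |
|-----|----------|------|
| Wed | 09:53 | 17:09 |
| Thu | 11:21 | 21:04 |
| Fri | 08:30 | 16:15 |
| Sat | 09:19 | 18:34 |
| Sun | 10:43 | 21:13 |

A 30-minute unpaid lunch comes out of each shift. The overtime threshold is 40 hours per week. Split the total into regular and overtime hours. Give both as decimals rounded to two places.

Regular 40.00 hours, overtime 1.98 hours

Wed: 09:53–17:09 = 7 h 16 min; less 30 min break → 6 h 46 min
Thu: 11:21–21:04 = 9 h 43 min; less 30 min break → 9 h 13 min
Fri: 08:30–16:15 = 7 h 45 min; less 30 min break → 7 h 15 min
Sat: 09:19–18:34 = 9 h 15 min; less 30 min break → 8 h 45 min
Sun: 10:43–21:13 = 10 h 30 min; less 30 min break → 10 h 0 min
Total worked: 41 h 59 min = 41.98 h.
Threshold 40 h → overtime 1 h 59 min, regular 40 h 0 min.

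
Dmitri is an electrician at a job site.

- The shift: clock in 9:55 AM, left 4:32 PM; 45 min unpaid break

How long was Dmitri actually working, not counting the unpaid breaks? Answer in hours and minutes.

5 h 52 min

The shift: 9:55 AM–4:32 PM = 6 h 37 min; less 45 min break → 5 h 52 min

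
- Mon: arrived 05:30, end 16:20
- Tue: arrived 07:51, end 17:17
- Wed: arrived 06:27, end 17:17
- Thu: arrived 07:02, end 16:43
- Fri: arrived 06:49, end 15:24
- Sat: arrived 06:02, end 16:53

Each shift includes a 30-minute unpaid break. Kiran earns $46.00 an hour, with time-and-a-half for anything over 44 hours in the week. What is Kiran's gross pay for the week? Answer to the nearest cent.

Mon: 05:30–16:20 = 10 h 50 min; less 30 min break → 10 h 20 min
Tue: 07:51–17:17 = 9 h 26 min; less 30 min break → 8 h 56 min
Wed: 06:27–17:17 = 10 h 50 min; less 30 min break → 10 h 20 min
Thu: 07:02–16:43 = 9 h 41 min; less 30 min break → 9 h 11 min
Fri: 06:49–15:24 = 8 h 35 min; less 30 min break → 8 h 5 min
Sat: 06:02–16:53 = 10 h 51 min; less 30 min break → 10 h 21 min
Total worked: 57 h 13 min = 3433 min.
Regular 44 h 0 min = 2640 min at $46.00/h; overtime 13 h 13 min = 793 min at $69.00/h.
Pay = (2640 × $46.00 + 793 × $69.00) ÷ 60 = $2935.95.

$2935.95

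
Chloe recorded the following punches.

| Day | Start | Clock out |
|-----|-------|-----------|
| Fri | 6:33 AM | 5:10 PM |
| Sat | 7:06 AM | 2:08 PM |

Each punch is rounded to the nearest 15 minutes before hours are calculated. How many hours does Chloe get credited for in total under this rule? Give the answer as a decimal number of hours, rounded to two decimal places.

18.00 hours

Fri: in 6:33 AM→6:30 AM, out 5:10 PM→5:15 PM; 10 h 45 min
Sat: in 7:06 AM→7:00 AM, out 2:08 PM→2:15 PM; 7 h 15 min
Total credited: 18 h 0 min.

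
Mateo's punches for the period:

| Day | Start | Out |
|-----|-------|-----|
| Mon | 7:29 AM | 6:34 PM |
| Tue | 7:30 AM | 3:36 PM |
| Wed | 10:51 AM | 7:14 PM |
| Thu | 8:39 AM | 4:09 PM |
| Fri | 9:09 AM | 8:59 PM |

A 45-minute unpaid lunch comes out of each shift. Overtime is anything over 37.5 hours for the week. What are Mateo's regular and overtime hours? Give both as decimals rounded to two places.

Mon: 7:29 AM–6:34 PM = 11 h 5 min; less 45 min break → 10 h 20 min
Tue: 7:30 AM–3:36 PM = 8 h 6 min; less 45 min break → 7 h 21 min
Wed: 10:51 AM–7:14 PM = 8 h 23 min; less 45 min break → 7 h 38 min
Thu: 8:39 AM–4:09 PM = 7 h 30 min; less 45 min break → 6 h 45 min
Fri: 9:09 AM–8:59 PM = 11 h 50 min; less 45 min break → 11 h 5 min
Total worked: 43 h 9 min = 43.15 h.
Threshold 37.5 h → overtime 5 h 39 min, regular 37 h 30 min.

Regular 37.50 hours, overtime 5.65 hours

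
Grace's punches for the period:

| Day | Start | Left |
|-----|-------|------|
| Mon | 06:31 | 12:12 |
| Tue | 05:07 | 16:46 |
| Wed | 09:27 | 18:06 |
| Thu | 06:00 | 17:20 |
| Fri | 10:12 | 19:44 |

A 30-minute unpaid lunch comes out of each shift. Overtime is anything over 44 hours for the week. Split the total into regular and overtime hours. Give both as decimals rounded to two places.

Regular 44.00 hours, overtime 0.35 hours

Mon: 06:31–12:12 = 5 h 41 min; less 30 min break → 5 h 11 min
Tue: 05:07–16:46 = 11 h 39 min; less 30 min break → 11 h 9 min
Wed: 09:27–18:06 = 8 h 39 min; less 30 min break → 8 h 9 min
Thu: 06:00–17:20 = 11 h 20 min; less 30 min break → 10 h 50 min
Fri: 10:12–19:44 = 9 h 32 min; less 30 min break → 9 h 2 min
Total worked: 44 h 21 min = 44.35 h.
Threshold 44 h → overtime 0 h 21 min, regular 44 h 0 min.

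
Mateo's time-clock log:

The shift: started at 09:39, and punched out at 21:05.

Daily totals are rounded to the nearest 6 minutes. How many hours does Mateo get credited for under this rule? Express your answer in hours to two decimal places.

The shift: 09:39–21:05 = 11 h 26 min → rounds to 11 h 24 min

11.40 hours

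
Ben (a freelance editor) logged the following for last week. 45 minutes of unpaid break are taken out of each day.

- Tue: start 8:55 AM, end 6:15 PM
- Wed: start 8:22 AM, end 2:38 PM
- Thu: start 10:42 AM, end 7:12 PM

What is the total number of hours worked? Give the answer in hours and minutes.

21 h 51 min

Tue: 8:55 AM–6:15 PM = 9 h 20 min; less 45 min break → 8 h 35 min
Wed: 8:22 AM–2:38 PM = 6 h 16 min; less 45 min break → 5 h 31 min
Thu: 10:42 AM–7:12 PM = 8 h 30 min; less 45 min break → 7 h 45 min
Total: 8 h 35 min + 5 h 31 min + 7 h 45 min = 21 h 51 min.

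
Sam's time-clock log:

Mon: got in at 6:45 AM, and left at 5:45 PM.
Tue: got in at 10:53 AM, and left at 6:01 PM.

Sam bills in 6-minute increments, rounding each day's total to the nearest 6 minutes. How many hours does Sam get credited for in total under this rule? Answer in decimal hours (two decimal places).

Mon: 6:45 AM–5:45 PM = 11 h 0 min → rounds to 11 h 0 min
Tue: 10:53 AM–6:01 PM = 7 h 8 min → rounds to 7 h 6 min
Total credited: 18 h 6 min.

18.10 hours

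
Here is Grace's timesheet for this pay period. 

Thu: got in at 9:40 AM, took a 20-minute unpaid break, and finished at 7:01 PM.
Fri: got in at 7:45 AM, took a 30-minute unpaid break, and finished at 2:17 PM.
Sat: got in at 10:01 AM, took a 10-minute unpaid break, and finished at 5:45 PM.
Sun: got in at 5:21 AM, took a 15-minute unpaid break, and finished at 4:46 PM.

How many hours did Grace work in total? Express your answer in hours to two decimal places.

33.78 hours

Thu: 9:40 AM–7:01 PM = 9 h 21 min; less 20 min break → 9 h 1 min
Fri: 7:45 AM–2:17 PM = 6 h 32 min; less 30 min break → 6 h 2 min
Sat: 10:01 AM–5:45 PM = 7 h 44 min; less 10 min break → 7 h 34 min
Sun: 5:21 AM–4:46 PM = 11 h 25 min; less 15 min break → 11 h 10 min
Total: 9 h 1 min + 6 h 2 min + 7 h 34 min + 11 h 10 min = 33 h 47 min.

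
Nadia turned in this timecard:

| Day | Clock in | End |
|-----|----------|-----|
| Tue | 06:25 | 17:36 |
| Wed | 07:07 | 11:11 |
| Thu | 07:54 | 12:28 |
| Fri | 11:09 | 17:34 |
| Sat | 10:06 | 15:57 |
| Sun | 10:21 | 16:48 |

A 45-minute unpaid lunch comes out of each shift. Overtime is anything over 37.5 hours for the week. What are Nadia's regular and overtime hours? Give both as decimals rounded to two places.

Tue: 06:25–17:36 = 11 h 11 min; less 45 min break → 10 h 26 min
Wed: 07:07–11:11 = 4 h 4 min; less 45 min break → 3 h 19 min
Thu: 07:54–12:28 = 4 h 34 min; less 45 min break → 3 h 49 min
Fri: 11:09–17:34 = 6 h 25 min; less 45 min break → 5 h 40 min
Sat: 10:06–15:57 = 5 h 51 min; less 45 min break → 5 h 6 min
Sun: 10:21–16:48 = 6 h 27 min; less 45 min break → 5 h 42 min
Total worked: 34 h 2 min = 34.03 h.
Threshold 37.5 h → overtime 0 h 0 min, regular 34 h 2 min.

Regular 34.03 hours, overtime 0.00 hours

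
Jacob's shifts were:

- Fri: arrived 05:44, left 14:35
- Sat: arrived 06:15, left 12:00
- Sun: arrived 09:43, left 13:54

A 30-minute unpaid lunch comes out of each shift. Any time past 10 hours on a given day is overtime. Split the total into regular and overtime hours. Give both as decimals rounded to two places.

Fri: 05:44–14:35 = 8 h 51 min; less 30 min break → 8 h 21 min
Sat: 06:15–12:00 = 5 h 45 min; less 30 min break → 5 h 15 min
Sun: 09:43–13:54 = 4 h 11 min; less 30 min break → 3 h 41 min
Fri reg 8 h 21 min / OT 0 h 0 min; Sat reg 5 h 15 min / OT 0 h 0 min; Sun reg 3 h 41 min / OT 0 h 0 min.
Totals: regular 17 h 17 min, overtime 0 h 0 min.

Regular 17.28 hours, overtime 0.00 hours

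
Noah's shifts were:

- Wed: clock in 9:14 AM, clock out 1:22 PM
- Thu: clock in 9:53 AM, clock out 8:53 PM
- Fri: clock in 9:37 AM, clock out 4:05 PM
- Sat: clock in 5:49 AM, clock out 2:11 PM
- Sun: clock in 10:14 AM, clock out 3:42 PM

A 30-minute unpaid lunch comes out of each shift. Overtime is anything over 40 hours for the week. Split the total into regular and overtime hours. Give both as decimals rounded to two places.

Regular 32.93 hours, overtime 0.00 hours

Wed: 9:14 AM–1:22 PM = 4 h 8 min; less 30 min break → 3 h 38 min
Thu: 9:53 AM–8:53 PM = 11 h 0 min; less 30 min break → 10 h 30 min
Fri: 9:37 AM–4:05 PM = 6 h 28 min; less 30 min break → 5 h 58 min
Sat: 5:49 AM–2:11 PM = 8 h 22 min; less 30 min break → 7 h 52 min
Sun: 10:14 AM–3:42 PM = 5 h 28 min; less 30 min break → 4 h 58 min
Total worked: 32 h 56 min = 32.93 h.
Threshold 40 h → overtime 0 h 0 min, regular 32 h 56 min.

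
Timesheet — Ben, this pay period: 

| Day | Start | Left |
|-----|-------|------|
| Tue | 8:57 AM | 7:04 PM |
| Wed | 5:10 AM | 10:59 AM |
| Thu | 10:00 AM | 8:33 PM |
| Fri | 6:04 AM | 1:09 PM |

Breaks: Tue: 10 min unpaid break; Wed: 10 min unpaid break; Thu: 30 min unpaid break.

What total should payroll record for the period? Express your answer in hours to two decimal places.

32.73 hours

Tue: 8:57 AM–7:04 PM = 10 h 7 min; less 10 min break → 9 h 57 min
Wed: 5:10 AM–10:59 AM = 5 h 49 min; less 10 min break → 5 h 39 min
Thu: 10:00 AM–8:33 PM = 10 h 33 min; less 30 min break → 10 h 3 min
Fri: 6:04 AM–1:09 PM = 7 h 5 min
Total: 9 h 57 min + 5 h 39 min + 10 h 3 min + 7 h 5 min = 32 h 44 min.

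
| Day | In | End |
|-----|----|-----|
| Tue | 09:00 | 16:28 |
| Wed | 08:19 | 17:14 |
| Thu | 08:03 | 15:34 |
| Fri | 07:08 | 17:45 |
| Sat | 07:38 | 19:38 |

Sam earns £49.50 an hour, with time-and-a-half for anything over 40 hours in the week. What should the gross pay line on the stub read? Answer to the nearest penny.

£2463.86

Tue: 09:00–16:28 = 7 h 28 min
Wed: 08:19–17:14 = 8 h 55 min
Thu: 08:03–15:34 = 7 h 31 min
Fri: 07:08–17:45 = 10 h 37 min
Sat: 07:38–19:38 = 12 h 0 min
Total worked: 46 h 31 min = 2791 min.
Regular 40 h 0 min = 2400 min at £49.50/h; overtime 6 h 31 min = 391 min at £74.25/h.
Pay = (2400 × £49.50 + 391 × £74.25) ÷ 60 = £2463.86.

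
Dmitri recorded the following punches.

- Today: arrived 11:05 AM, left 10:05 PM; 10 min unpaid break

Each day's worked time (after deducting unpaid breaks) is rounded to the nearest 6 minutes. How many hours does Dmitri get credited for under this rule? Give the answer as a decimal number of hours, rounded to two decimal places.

Today: 11:05 AM–10:05 PM = 11 h 0 min − 10 min = 10 h 50 min → rounds to 10 h 48 min

10.80 hours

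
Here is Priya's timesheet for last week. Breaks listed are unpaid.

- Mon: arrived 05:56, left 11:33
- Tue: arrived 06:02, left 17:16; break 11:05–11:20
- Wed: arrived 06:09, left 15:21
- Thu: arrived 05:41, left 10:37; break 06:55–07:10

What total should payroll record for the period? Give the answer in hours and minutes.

Mon: 05:56–11:33 = 5 h 37 min
Tue: 06:02–17:16 = 11 h 14 min; less 15 min break → 10 h 59 min
Wed: 06:09–15:21 = 9 h 12 min
Thu: 05:41–10:37 = 4 h 56 min; less 15 min break → 4 h 41 min
Total: 5 h 37 min + 10 h 59 min + 9 h 12 min + 4 h 41 min = 30 h 29 min.

30 h 29 min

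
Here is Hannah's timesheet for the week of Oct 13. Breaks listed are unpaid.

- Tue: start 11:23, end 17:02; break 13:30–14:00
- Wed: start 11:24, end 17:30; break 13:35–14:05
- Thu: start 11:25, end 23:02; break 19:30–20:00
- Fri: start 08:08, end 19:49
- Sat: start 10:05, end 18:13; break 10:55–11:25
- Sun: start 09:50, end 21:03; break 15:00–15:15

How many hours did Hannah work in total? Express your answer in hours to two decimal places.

52.15 hours

Tue: 11:23–17:02 = 5 h 39 min; less 30 min break → 5 h 9 min
Wed: 11:24–17:30 = 6 h 6 min; less 30 min break → 5 h 36 min
Thu: 11:25–23:02 = 11 h 37 min; less 30 min break → 11 h 7 min
Fri: 08:08–19:49 = 11 h 41 min
Sat: 10:05–18:13 = 8 h 8 min; less 30 min break → 7 h 38 min
Sun: 09:50–21:03 = 11 h 13 min; less 15 min break → 10 h 58 min
Total: 5 h 9 min + 5 h 36 min + 11 h 7 min + 11 h 41 min + 7 h 38 min + 10 h 58 min = 52 h 9 min.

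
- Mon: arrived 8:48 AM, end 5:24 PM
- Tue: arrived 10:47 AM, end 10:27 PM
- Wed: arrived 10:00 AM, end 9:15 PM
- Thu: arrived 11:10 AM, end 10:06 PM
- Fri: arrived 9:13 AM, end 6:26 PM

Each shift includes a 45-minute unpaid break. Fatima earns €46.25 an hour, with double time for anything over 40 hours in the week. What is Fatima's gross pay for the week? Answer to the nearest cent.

Mon: 8:48 AM–5:24 PM = 8 h 36 min; less 45 min break → 7 h 51 min
Tue: 10:47 AM–10:27 PM = 11 h 40 min; less 45 min break → 10 h 55 min
Wed: 10:00 AM–9:15 PM = 11 h 15 min; less 45 min break → 10 h 30 min
Thu: 11:10 AM–10:06 PM = 10 h 56 min; less 45 min break → 10 h 11 min
Fri: 9:13 AM–6:26 PM = 9 h 13 min; less 45 min break → 8 h 28 min
Total worked: 47 h 55 min = 2875 min.
Regular 40 h 0 min = 2400 min at €46.25/h; overtime 7 h 55 min = 475 min at €92.50/h.
Pay = (2400 × €46.25 + 475 × €92.50) ÷ 60 = €2582.29.

€2582.29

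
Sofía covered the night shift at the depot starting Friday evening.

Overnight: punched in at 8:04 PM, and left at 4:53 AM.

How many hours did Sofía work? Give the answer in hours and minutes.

8 h 49 min

Overnight: 8:04 PM → midnight = 3 h 56 min; midnight → 4:53 AM = 4 h 53 min; span 8 h 49 min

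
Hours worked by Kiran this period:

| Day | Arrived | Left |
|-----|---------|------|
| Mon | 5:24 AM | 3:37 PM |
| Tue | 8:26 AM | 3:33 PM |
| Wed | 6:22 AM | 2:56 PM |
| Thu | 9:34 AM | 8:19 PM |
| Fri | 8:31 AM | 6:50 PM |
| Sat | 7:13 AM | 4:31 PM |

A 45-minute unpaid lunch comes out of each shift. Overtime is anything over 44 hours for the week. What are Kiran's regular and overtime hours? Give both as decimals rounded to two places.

Regular 44.00 hours, overtime 7.77 hours

Mon: 5:24 AM–3:37 PM = 10 h 13 min; less 45 min break → 9 h 28 min
Tue: 8:26 AM–3:33 PM = 7 h 7 min; less 45 min break → 6 h 22 min
Wed: 6:22 AM–2:56 PM = 8 h 34 min; less 45 min break → 7 h 49 min
Thu: 9:34 AM–8:19 PM = 10 h 45 min; less 45 min break → 10 h 0 min
Fri: 8:31 AM–6:50 PM = 10 h 19 min; less 45 min break → 9 h 34 min
Sat: 7:13 AM–4:31 PM = 9 h 18 min; less 45 min break → 8 h 33 min
Total worked: 51 h 46 min = 51.77 h.
Threshold 44 h → overtime 7 h 46 min, regular 44 h 0 min.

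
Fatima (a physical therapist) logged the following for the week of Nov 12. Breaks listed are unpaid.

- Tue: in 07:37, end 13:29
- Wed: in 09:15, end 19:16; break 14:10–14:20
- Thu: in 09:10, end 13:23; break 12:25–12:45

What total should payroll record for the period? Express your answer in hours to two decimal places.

Tue: 07:37–13:29 = 5 h 52 min
Wed: 09:15–19:16 = 10 h 1 min; less 10 min break → 9 h 51 min
Thu: 09:10–13:23 = 4 h 13 min; less 20 min break → 3 h 53 min
Total: 5 h 52 min + 9 h 51 min + 3 h 53 min = 19 h 36 min.

19.60 hours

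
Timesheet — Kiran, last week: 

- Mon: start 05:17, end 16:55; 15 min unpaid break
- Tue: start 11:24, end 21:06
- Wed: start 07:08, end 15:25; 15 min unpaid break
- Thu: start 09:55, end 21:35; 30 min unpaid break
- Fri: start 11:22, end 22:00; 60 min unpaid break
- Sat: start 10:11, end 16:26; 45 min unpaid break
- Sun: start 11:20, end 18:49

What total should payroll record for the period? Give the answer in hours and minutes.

Mon: 05:17–16:55 = 11 h 38 min; less 15 min break → 11 h 23 min
Tue: 11:24–21:06 = 9 h 42 min
Wed: 07:08–15:25 = 8 h 17 min; less 15 min break → 8 h 2 min
Thu: 09:55–21:35 = 11 h 40 min; less 30 min break → 11 h 10 min
Fri: 11:22–22:00 = 10 h 38 min; less 60 min break → 9 h 38 min
Sat: 10:11–16:26 = 6 h 15 min; less 45 min break → 5 h 30 min
Sun: 11:20–18:49 = 7 h 29 min
Total: 11 h 23 min + 9 h 42 min + 8 h 2 min + 11 h 10 min + 9 h 38 min + 5 h 30 min + 7 h 29 min = 62 h 54 min.

62 h 54 min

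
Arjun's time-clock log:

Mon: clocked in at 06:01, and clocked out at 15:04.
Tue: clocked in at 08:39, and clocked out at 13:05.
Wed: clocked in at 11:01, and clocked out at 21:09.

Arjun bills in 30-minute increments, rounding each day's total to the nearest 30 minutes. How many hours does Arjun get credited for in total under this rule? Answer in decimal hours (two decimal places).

23.50 hours

Mon: 06:01–15:04 = 9 h 3 min → rounds to 9 h 0 min
Tue: 08:39–13:05 = 4 h 26 min → rounds to 4 h 30 min
Wed: 11:01–21:09 = 10 h 8 min → rounds to 10 h 0 min
Total credited: 23 h 30 min.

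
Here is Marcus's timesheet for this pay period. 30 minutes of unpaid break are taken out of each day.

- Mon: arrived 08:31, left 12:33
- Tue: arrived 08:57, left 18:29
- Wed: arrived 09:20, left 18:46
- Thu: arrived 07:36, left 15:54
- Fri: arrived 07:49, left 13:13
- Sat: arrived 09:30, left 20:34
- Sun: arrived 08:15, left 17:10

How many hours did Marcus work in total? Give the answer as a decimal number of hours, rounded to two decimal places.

53.18 hours

Mon: 08:31–12:33 = 4 h 2 min; less 30 min break → 3 h 32 min
Tue: 08:57–18:29 = 9 h 32 min; less 30 min break → 9 h 2 min
Wed: 09:20–18:46 = 9 h 26 min; less 30 min break → 8 h 56 min
Thu: 07:36–15:54 = 8 h 18 min; less 30 min break → 7 h 48 min
Fri: 07:49–13:13 = 5 h 24 min; less 30 min break → 4 h 54 min
Sat: 09:30–20:34 = 11 h 4 min; less 30 min break → 10 h 34 min
Sun: 08:15–17:10 = 8 h 55 min; less 30 min break → 8 h 25 min
Total: 3 h 32 min + 9 h 2 min + 8 h 56 min + 7 h 48 min + 4 h 54 min + 10 h 34 min + 8 h 25 min = 53 h 11 min.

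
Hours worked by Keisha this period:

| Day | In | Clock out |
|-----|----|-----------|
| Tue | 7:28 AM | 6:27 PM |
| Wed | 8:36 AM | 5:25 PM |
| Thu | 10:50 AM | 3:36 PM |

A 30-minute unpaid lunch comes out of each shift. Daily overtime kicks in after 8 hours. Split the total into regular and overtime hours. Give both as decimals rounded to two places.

Regular 20.27 hours, overtime 2.80 hours

Tue: 7:28 AM–6:27 PM = 10 h 59 min; less 30 min break → 10 h 29 min
Wed: 8:36 AM–5:25 PM = 8 h 49 min; less 30 min break → 8 h 19 min
Thu: 10:50 AM–3:36 PM = 4 h 46 min; less 30 min break → 4 h 16 min
Tue reg 8 h 0 min / OT 2 h 29 min; Wed reg 8 h 0 min / OT 0 h 19 min; Thu reg 4 h 16 min / OT 0 h 0 min.
Totals: regular 20 h 16 min, overtime 2 h 48 min.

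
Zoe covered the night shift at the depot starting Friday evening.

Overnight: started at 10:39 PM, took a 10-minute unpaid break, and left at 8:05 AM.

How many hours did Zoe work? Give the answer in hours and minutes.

9 h 16 min

Overnight: 10:39 PM → midnight = 1 h 21 min; midnight → 8:05 AM = 8 h 5 min; span 9 h 26 min; less 10 min break → 9 h 16 min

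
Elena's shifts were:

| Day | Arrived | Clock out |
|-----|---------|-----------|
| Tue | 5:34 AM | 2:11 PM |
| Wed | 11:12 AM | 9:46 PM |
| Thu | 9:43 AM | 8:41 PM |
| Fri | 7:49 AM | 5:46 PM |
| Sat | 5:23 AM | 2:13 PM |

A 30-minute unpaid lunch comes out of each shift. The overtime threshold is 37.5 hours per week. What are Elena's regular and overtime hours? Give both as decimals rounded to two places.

Regular 37.50 hours, overtime 8.93 hours

Tue: 5:34 AM–2:11 PM = 8 h 37 min; less 30 min break → 8 h 7 min
Wed: 11:12 AM–9:46 PM = 10 h 34 min; less 30 min break → 10 h 4 min
Thu: 9:43 AM–8:41 PM = 10 h 58 min; less 30 min break → 10 h 28 min
Fri: 7:49 AM–5:46 PM = 9 h 57 min; less 30 min break → 9 h 27 min
Sat: 5:23 AM–2:13 PM = 8 h 50 min; less 30 min break → 8 h 20 min
Total worked: 46 h 26 min = 46.43 h.
Threshold 37.5 h → overtime 8 h 56 min, regular 37 h 30 min.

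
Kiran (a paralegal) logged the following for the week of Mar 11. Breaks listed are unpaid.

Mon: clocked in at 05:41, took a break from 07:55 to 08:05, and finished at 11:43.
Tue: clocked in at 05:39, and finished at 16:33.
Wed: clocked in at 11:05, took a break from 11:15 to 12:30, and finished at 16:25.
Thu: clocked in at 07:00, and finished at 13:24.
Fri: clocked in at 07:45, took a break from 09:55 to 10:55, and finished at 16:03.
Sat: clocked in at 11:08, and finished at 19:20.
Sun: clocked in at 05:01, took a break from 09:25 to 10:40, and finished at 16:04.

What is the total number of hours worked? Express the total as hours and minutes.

Mon: 05:41–11:43 = 6 h 2 min; less 10 min break → 5 h 52 min
Tue: 05:39–16:33 = 10 h 54 min
Wed: 11:05–16:25 = 5 h 20 min; less 75 min break → 4 h 5 min
Thu: 07:00–13:24 = 6 h 24 min
Fri: 07:45–16:03 = 8 h 18 min; less 60 min break → 7 h 18 min
Sat: 11:08–19:20 = 8 h 12 min
Sun: 05:01–16:04 = 11 h 3 min; less 75 min break → 9 h 48 min
Total: 5 h 52 min + 10 h 54 min + 4 h 5 min + 6 h 24 min + 7 h 18 min + 8 h 12 min + 9 h 48 min = 52 h 33 min.

52 h 33 min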